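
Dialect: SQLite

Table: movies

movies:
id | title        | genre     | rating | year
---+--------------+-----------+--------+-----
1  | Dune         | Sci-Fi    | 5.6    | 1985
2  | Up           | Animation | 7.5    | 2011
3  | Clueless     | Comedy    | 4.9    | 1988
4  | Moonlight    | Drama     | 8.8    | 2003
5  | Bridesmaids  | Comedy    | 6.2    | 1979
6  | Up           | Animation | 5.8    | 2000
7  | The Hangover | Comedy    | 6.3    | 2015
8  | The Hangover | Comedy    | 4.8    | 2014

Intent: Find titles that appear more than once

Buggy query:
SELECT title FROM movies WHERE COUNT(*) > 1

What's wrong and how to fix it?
Bug: COUNT(*) is an aggregate and cannot be used in WHERE

Fix: GROUP BY title, then filter groups with HAVING COUNT(*) > 1

Corrected query:
SELECT title FROM movies GROUP BY title HAVING COUNT(*) > 1

Result:
title       
------------
The Hangover
Up          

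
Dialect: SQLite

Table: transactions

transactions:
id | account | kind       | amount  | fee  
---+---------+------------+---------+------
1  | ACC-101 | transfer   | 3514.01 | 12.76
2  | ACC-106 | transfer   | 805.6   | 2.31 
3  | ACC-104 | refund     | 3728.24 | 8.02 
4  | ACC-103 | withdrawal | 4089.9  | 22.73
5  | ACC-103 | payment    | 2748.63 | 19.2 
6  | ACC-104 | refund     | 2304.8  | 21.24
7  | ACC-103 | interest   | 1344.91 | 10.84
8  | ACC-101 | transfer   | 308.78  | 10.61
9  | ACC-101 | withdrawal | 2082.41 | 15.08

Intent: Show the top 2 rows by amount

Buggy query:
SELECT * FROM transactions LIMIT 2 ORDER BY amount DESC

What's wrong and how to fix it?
Bug: ORDER BY cannot follow LIMIT; LIMIT is the final clause

Fix: Sort with ORDER BY, then apply LIMIT

Corrected query:
SELECT * FROM transactions ORDER BY amount DESC LIMIT 2

Result:
id | account | kind       | amount  | fee  
---+---------+------------+---------+------
4  | ACC-103 | withdrawal | 4089.9  | 22.73
3  | ACC-104 | refund     | 3728.24 | 8.02 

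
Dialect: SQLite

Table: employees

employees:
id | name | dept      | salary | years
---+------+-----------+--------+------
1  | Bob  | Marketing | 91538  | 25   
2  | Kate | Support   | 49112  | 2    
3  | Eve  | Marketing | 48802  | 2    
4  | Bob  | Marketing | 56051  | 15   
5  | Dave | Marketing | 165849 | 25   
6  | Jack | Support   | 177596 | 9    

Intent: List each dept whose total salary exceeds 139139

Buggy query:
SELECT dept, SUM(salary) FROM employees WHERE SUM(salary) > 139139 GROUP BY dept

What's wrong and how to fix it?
Bug: WHERE runs before GROUP BY, so aggregates aren't available there

Fix: Use HAVING (which filters groups after aggregation) instead of WHERE

Corrected query:
SELECT dept, SUM(salary) FROM employees GROUP BY dept HAVING SUM(salary) > 139139

Result:
dept      | SUM(salary)
----------+------------
Marketing | 362240     
Support   | 226708     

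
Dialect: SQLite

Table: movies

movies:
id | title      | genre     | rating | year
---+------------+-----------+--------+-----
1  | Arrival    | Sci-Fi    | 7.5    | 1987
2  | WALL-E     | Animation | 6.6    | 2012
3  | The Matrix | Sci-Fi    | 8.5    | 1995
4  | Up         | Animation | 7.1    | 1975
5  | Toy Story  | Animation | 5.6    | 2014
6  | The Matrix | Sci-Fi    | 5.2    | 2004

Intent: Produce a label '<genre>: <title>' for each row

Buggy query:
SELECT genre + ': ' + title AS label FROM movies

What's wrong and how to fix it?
Bug: SQLite uses || for string concatenation; + coerces text to numbers (yielding 0)

Fix: Use the || operator for string concatenation

Corrected query:
SELECT genre || ': ' || title AS label FROM movies

Result:
label               
--------------------
Sci-Fi: Arrival     
Animation: WALL-E   
Sci-Fi: The Matrix  
Animation: Up       
Animation: Toy Story
Sci-Fi: The Matrix  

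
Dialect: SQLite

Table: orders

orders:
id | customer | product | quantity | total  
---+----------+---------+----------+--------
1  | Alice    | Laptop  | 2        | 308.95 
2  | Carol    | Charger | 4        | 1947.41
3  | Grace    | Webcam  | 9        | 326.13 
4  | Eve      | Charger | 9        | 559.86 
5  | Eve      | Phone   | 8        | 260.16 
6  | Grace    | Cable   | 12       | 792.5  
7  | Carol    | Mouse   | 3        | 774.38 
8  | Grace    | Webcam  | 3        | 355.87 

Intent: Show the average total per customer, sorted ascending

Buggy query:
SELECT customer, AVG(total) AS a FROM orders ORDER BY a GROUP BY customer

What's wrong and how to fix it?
Bug: ORDER BY appears before GROUP BY; SQL clause order requires GROUP BY first

Fix: Move ORDER BY to the end, after GROUP BY

Corrected query:
SELECT customer, AVG(total) AS a FROM orders GROUP BY customer ORDER BY a

Result:
customer | a       
---------+---------
Alice    | 308.95  
Eve      | 410.01  
Grace    | 491.5   
Carol    | 1360.895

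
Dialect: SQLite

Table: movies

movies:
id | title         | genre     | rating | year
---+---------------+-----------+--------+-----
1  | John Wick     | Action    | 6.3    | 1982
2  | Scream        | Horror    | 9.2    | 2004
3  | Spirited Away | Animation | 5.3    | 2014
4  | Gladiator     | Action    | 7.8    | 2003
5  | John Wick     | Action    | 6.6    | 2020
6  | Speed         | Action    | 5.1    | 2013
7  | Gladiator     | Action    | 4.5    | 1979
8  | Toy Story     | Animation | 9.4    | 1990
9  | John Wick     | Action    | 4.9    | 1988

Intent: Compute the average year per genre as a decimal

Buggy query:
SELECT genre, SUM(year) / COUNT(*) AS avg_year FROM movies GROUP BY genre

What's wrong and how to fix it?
Bug: Both operands are integers, so '/' performs integer division and truncates

Fix: Cast one side to REAL so the division keeps the fractional part

Corrected query:
SELECT genre, SUM(year) * 1.0 / COUNT(*) AS avg_year FROM movies GROUP BY genre

Result:
genre     | avg_year
----------+---------
Action    | 1997.5  
Animation | 2002    
Horror    | 2004    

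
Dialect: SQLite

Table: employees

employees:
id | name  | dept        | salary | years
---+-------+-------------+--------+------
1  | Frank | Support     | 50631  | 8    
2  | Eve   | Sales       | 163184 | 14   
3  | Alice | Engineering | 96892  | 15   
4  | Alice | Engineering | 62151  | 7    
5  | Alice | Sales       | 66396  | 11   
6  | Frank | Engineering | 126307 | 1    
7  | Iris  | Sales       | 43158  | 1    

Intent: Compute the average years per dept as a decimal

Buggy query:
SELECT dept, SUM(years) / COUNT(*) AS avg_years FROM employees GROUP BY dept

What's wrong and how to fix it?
Bug: Both operands are integers, so '/' performs integer division and truncates

Fix: Multiply by 1.0 (or CAST to REAL) to force floating-point division

Corrected query:
SELECT dept, SUM(years) * 1.0 / COUNT(*) AS avg_years FROM employees GROUP BY dept

Result:
dept        | avg_years
------------+----------
Engineering | 7.666667 
Sales       | 8.666667 
Support     | 8        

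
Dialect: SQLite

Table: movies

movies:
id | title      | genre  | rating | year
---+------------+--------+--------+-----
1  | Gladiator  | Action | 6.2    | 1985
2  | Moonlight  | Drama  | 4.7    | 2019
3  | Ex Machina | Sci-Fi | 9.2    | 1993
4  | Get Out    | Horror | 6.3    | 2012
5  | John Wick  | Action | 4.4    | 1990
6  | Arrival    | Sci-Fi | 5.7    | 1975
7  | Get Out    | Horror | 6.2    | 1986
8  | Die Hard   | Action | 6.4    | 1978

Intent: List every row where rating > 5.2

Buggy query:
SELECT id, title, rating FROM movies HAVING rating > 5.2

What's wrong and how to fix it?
Bug: This is a non-aggregate query (no GROUP BY, no aggregates), so in SQLite the HAVING clause is invalid here; a row-level condition belongs in WHERE

Fix: Use WHERE for row-level filtering

Corrected query:
SELECT id, title, rating FROM movies WHERE rating > 5.2

Result:
id | title      | rating
---+------------+-------
1  | Gladiator  | 6.2   
3  | Ex Machina | 9.2   
4  | Get Out    | 6.3   
6  | Arrival    | 5.7   
7  | Get Out    | 6.2   
8  | Die Hard   | 6.4   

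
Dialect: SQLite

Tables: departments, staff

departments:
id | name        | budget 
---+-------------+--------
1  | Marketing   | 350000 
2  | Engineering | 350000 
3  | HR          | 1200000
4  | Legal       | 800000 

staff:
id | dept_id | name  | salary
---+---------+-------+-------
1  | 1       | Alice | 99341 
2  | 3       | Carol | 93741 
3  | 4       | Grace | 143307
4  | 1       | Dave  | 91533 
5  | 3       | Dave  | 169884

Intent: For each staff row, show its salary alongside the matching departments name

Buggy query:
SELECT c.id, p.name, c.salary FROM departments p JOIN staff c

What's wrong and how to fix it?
Bug: JOIN with no ON clause produces a cartesian product; every staff row pairs with every departments row

Fix: Specify the join condition linking the foreign key to the parent id

Corrected query:
SELECT c.id, p.name, c.salary FROM departments p JOIN staff c ON c.dept_id = p.id

Result:
id | name      | salary
---+-----------+-------
1  | Marketing | 99341 
2  | HR        | 93741 
3  | Legal     | 143307
4  | Marketing | 91533 
5  | HR        | 169884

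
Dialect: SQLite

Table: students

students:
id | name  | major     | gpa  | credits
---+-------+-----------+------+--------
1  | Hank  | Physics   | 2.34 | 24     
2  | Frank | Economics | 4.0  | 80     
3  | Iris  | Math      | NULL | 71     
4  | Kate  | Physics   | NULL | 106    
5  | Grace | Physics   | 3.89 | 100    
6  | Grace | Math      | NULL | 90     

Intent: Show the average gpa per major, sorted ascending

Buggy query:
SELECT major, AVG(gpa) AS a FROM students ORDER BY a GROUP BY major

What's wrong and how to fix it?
Bug: ORDER BY appears before GROUP BY; SQL clause order requires GROUP BY first

Fix: Reorder: SELECT … FROM … GROUP BY … ORDER BY …

Corrected query:
SELECT major, AVG(gpa) AS a FROM students GROUP BY major ORDER BY a

Result:
major     | a    
----------+------
Math      | NULL 
Physics   | 3.115
Economics | 4    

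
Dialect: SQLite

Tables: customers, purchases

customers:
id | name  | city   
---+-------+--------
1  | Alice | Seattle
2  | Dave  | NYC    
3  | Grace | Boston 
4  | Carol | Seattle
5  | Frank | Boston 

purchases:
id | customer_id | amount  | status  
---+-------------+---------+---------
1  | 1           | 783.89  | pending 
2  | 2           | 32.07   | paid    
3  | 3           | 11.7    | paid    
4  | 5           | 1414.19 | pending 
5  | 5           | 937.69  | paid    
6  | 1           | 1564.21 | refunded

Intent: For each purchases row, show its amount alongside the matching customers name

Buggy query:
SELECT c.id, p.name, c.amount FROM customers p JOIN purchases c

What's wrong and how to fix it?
Bug: Missing join condition: each purchases row is matched to all customers rows instead of just its own

Fix: Add ON c.customer_id = p.id to the JOIN

Corrected query:
SELECT c.id, p.name, c.amount FROM customers p JOIN purchases c ON c.customer_id = p.id

Result:
id | name  | amount 
---+-------+--------
1  | Alice | 783.89 
2  | Dave  | 32.07  
3  | Grace | 11.7   
4  | Frank | 1414.19
5  | Frank | 937.69 
6  | Alice | 1564.21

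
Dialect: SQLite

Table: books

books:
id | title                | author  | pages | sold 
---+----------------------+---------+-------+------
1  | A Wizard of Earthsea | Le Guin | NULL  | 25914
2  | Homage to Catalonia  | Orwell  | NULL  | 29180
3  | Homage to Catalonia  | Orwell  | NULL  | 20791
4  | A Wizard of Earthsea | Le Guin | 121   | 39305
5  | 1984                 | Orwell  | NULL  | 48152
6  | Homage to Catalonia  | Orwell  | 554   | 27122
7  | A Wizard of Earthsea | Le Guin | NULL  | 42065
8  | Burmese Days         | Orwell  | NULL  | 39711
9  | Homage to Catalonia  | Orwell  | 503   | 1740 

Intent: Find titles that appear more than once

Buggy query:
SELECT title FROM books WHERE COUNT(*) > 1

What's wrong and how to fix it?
Bug: COUNT(*) is an aggregate and cannot be used in WHERE

Fix: GROUP BY title, then filter groups with HAVING COUNT(*) > 1

Corrected query:
SELECT title FROM books GROUP BY title HAVING COUNT(*) > 1

Result:
title               
--------------------
A Wizard of Earthsea
Homage to Catalonia 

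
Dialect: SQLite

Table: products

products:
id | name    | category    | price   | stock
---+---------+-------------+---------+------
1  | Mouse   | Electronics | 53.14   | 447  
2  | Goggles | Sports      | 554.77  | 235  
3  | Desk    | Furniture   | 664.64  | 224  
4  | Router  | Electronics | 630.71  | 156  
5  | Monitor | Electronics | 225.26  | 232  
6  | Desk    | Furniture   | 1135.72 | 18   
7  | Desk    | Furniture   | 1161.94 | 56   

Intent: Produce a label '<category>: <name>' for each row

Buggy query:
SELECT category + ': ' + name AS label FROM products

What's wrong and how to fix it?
Bug: SQLite uses || for string concatenation; + coerces text to numbers (yielding 0)

Fix: Use the || operator for string concatenation

Corrected query:
SELECT category || ': ' || name AS label FROM products

Result:
label               
--------------------
Electronics: Mouse  
Sports: Goggles     
Furniture: Desk     
Electronics: Router 
Electronics: Monitor
Furniture: Desk     
Furniture: Desk     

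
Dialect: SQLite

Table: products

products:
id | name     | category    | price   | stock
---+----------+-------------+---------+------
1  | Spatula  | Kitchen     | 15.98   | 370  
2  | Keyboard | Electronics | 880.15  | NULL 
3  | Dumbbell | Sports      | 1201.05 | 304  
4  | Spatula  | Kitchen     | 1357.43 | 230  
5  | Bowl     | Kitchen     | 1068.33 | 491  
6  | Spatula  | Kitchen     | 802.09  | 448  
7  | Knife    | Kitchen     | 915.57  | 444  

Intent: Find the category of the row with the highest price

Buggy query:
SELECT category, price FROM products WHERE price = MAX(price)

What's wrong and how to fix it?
Bug: WHERE is evaluated per row; an aggregate over the whole table isn't defined there

Fix: Wrap MAX in a scalar subquery so WHERE compares against a single value

Corrected query:
SELECT category, price FROM products WHERE price = (SELECT MAX(price) FROM products)

Result:
category | price  
---------+--------
Kitchen  | 1357.43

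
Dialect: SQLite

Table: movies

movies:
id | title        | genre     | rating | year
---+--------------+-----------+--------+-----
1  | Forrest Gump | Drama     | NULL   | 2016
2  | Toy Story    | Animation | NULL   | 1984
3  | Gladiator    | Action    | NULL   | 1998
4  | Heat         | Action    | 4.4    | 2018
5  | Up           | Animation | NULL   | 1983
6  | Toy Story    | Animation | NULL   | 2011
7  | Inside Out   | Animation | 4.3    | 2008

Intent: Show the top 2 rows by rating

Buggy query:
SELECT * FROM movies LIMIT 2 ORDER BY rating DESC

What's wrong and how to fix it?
Bug: ORDER BY cannot follow LIMIT; LIMIT is the final clause

Fix: Swap the clauses: ORDER BY first, then LIMIT

Corrected query:
SELECT * FROM movies ORDER BY rating DESC LIMIT 2

Result:
id | title      | genre     | rating | year
---+------------+-----------+--------+-----
4  | Heat       | Action    | 4.4    | 2018
7  | Inside Out | Animation | 4.3    | 2008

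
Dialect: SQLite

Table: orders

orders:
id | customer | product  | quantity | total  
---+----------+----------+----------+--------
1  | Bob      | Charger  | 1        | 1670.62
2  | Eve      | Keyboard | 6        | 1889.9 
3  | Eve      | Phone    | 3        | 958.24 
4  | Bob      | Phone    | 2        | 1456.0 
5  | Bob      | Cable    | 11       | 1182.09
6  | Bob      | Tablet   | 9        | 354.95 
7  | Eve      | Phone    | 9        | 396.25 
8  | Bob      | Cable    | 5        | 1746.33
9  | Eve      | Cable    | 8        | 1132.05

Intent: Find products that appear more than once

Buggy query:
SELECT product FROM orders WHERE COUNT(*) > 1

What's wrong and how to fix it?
Bug: COUNT(*) is an aggregate and cannot be used in WHERE

Fix: Group first, then use HAVING for the count condition

Corrected query:
SELECT product FROM orders GROUP BY product HAVING COUNT(*) > 1

Result:
product
-------
Cable  
Phone  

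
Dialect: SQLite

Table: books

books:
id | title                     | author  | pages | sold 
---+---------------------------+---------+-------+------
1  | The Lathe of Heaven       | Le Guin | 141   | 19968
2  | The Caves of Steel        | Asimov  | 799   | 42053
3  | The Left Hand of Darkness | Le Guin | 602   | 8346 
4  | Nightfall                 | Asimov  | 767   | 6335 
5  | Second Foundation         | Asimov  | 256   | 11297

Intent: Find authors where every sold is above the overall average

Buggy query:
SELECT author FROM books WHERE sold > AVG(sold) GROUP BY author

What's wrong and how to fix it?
Bug: WHERE evaluates per row before aggregation, so AVG() is unavailable

Fix: Compute the overall average in a scalar subquery and compare each group's MIN against it in HAVING

Corrected query:
SELECT author FROM books GROUP BY author HAVING MIN(sold) > (SELECT AVG(sold) FROM books)

Result:
(no rows)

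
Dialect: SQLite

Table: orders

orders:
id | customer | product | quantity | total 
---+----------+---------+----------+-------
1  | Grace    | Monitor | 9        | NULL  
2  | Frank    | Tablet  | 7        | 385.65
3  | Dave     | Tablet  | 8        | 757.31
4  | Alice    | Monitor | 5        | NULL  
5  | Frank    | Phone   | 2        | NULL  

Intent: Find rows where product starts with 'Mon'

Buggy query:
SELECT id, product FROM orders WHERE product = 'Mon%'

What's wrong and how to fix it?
Bug: '=' compares the literal string including the % character; pattern matching needs LIKE

Fix: Use LIKE for wildcard pattern matching

Corrected query:
SELECT id, product FROM orders WHERE product LIKE 'Mon%'

Result:
id | product
---+--------
1  | Monitor
4  | Monitor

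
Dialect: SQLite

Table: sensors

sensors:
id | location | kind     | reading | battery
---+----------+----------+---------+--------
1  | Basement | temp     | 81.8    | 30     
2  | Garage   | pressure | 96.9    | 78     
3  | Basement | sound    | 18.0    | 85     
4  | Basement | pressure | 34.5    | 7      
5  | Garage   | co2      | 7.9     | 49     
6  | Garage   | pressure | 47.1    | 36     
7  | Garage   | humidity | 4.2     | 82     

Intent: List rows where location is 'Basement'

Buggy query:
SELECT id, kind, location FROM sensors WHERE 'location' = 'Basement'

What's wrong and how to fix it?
Bug: 'location' in single quotes is a string literal, not the column; the comparison is literal-vs-literal and never true

Fix: Remove the quotes around the column name (or use double quotes for an identifier)

Corrected query:
SELECT id, kind, location FROM sensors WHERE location = 'Basement'

Result:
id | kind     | location
---+----------+---------
1  | temp     | Basement
3  | sound    | Basement
4  | pressure | Basement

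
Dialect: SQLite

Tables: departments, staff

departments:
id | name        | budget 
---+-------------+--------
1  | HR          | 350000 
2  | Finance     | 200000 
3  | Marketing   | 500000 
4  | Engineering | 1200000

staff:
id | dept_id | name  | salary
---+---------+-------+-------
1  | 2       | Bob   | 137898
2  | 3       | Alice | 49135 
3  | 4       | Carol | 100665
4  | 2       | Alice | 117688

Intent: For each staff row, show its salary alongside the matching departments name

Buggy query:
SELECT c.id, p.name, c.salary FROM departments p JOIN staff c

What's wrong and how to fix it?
Bug: Missing join condition: each staff row is matched to all departments rows instead of just its own

Fix: Add ON c.dept_id = p.id to the JOIN

Corrected query:
SELECT c.id, p.name, c.salary FROM departments p JOIN staff c ON c.dept_id = p.id

Result:
id | name        | salary
---+-------------+-------
1  | Finance     | 137898
2  | Marketing   | 49135 
3  | Engineering | 100665
4  | Finance     | 117688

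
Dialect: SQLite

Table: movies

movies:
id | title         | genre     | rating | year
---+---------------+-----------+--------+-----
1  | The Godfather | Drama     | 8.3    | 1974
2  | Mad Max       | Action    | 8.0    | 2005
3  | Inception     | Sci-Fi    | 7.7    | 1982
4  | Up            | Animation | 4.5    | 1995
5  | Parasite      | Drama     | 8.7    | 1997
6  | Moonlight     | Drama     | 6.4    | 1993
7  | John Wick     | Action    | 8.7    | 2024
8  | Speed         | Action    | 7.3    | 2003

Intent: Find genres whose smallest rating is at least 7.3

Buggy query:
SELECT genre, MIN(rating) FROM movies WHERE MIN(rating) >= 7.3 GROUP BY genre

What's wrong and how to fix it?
Bug: Aggregates like MIN are computed per group after WHERE runs

Fix: Replace WHERE with HAVING after the GROUP BY

Corrected query:
SELECT genre, MIN(rating) FROM movies GROUP BY genre HAVING MIN(rating) >= 7.3

Result:
genre  | MIN(rating)
-------+------------
Action | 7.3        
Sci-Fi | 7.7        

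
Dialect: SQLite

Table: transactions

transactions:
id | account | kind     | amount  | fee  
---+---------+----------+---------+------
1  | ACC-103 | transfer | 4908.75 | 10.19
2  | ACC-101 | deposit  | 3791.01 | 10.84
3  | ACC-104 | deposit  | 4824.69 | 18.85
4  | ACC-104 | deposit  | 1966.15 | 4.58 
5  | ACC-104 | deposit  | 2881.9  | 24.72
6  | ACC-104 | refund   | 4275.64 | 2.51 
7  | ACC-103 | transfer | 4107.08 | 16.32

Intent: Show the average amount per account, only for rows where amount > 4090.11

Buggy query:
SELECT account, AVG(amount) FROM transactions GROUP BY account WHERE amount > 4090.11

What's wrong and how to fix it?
Bug: WHERE cannot follow GROUP BY

Fix: Move the WHERE clause before GROUP BY

Corrected query:
SELECT account, AVG(amount) FROM transactions WHERE amount > 4090.11 GROUP BY account

Result:
account | AVG(amount)
--------+------------
ACC-103 | 4507.915   
ACC-104 | 4550.165   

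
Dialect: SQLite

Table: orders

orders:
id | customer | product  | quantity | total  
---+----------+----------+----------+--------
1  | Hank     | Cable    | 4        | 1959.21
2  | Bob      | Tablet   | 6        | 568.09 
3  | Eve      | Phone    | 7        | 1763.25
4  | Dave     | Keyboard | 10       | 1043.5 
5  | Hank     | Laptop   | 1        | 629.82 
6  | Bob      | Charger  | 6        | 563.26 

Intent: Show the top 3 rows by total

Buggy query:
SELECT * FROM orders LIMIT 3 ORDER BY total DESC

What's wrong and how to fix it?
Bug: ORDER BY cannot follow LIMIT; LIMIT is the final clause

Fix: Swap the clauses: ORDER BY first, then LIMIT

Corrected query:
SELECT * FROM orders ORDER BY total DESC LIMIT 3

Result:
id | customer | product  | quantity | total  
---+----------+----------+----------+--------
1  | Hank     | Cable    | 4        | 1959.21
3  | Eve      | Phone    | 7        | 1763.25
4  | Dave     | Keyboard | 10       | 1043.5 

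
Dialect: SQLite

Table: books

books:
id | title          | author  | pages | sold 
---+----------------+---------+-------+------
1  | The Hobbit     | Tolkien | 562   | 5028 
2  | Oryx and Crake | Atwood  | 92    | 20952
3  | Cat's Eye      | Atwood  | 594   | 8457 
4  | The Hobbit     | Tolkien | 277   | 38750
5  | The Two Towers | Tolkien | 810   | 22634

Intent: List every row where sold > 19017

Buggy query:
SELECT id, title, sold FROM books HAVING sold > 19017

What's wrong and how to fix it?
Bug: This is a non-aggregate query (no GROUP BY, no aggregates), so in SQLite the HAVING clause is invalid here; a row-level condition belongs in WHERE

Fix: Use WHERE for row-level filtering

Corrected query:
SELECT id, title, sold FROM books WHERE sold > 19017

Result:
id | title          | sold 
---+----------------+------
2  | Oryx and Crake | 20952
4  | The Hobbit     | 38750
5  | The Two Towers | 22634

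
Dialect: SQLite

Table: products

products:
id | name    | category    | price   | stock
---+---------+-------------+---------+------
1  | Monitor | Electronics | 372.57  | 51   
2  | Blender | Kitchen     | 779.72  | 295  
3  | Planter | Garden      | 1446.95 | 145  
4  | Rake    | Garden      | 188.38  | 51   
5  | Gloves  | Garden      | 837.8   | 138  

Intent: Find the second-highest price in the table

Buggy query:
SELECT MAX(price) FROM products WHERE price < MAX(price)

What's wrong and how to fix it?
Bug: The inner MAX is an aggregate inside WHERE, which is not allowed

Fix: Compute the overall MAX in a subquery, then take MAX of rows below it

Corrected query:
SELECT MAX(price) FROM products WHERE price < (SELECT MAX(price) FROM products)

Result:
MAX(price)
----------
837.8     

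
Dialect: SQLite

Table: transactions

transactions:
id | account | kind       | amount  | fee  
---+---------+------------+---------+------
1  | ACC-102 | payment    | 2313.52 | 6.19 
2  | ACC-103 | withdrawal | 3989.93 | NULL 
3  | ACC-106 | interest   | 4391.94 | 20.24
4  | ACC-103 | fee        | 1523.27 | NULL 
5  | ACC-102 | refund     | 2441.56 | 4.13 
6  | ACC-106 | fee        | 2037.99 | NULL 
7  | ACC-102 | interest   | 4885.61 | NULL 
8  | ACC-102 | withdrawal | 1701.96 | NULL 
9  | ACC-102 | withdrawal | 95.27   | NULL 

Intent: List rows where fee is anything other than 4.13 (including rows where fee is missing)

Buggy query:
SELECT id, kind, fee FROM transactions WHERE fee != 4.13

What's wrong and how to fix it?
Bug: 'fee != 4.13' is unknown when fee is NULL, so NULL rows are silently excluded

Fix: Handle NULL separately with IS NULL alongside the inequality

Corrected query:
SELECT id, kind, fee FROM transactions WHERE fee != 4.13 OR fee IS NULL

Result:
id | kind       | fee  
---+------------+------
1  | payment    | 6.19 
2  | withdrawal | NULL 
3  | interest   | 20.24
4  | fee        | NULL 
6  | fee        | NULL 
7  | interest   | NULL 
8  | withdrawal | NULL 
9  | withdrawal | NULL 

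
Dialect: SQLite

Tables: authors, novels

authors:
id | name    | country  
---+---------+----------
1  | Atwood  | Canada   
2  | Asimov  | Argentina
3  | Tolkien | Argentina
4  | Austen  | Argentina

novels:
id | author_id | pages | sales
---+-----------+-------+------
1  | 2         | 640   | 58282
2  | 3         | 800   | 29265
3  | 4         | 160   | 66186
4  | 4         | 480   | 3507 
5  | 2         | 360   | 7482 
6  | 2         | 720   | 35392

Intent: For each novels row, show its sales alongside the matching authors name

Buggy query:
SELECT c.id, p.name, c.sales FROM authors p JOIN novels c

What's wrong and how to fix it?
Bug: JOIN with no ON clause produces a cartesian product; every novels row pairs with every authors row

Fix: Add ON c.author_id = p.id to the JOIN

Corrected query:
SELECT c.id, p.name, c.sales FROM authors p JOIN novels c ON c.author_id = p.id

Result:
id | name    | sales
---+---------+------
1  | Asimov  | 58282
2  | Tolkien | 29265
3  | Austen  | 66186
4  | Austen  | 3507 
5  | Asimov  | 7482 
6  | Asimov  | 35392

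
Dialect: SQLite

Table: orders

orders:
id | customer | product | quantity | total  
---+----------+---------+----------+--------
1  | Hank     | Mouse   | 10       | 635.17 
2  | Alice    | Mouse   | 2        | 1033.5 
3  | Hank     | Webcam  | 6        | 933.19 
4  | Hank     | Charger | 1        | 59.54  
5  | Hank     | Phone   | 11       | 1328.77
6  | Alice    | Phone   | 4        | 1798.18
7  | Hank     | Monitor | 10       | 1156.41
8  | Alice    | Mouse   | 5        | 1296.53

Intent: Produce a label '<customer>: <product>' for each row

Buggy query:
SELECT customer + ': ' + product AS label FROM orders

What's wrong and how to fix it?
Bug: SQLite uses || for string concatenation; + coerces text to numbers (yielding 0)

Fix: Replace + with || to concatenate text

Corrected query:
SELECT customer || ': ' || product AS label FROM orders

Result:
label        
-------------
Hank: Mouse  
Alice: Mouse 
Hank: Webcam 
Hank: Charger
Hank: Phone  
Alice: Phone 
Hank: Monitor
Alice: Mouse 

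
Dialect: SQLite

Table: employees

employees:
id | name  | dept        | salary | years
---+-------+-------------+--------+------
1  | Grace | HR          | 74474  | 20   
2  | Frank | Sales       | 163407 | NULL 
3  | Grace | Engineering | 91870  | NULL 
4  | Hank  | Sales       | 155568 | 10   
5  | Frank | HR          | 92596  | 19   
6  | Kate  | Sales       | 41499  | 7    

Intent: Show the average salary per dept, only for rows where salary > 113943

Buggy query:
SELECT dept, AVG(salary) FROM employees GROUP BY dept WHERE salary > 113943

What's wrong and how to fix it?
Bug: WHERE cannot follow GROUP BY

Fix: Move the WHERE clause before GROUP BY

Corrected query:
SELECT dept, AVG(salary) FROM employees WHERE salary > 113943 GROUP BY dept

Result:
dept  | AVG(salary)
------+------------
Sales | 159487.5   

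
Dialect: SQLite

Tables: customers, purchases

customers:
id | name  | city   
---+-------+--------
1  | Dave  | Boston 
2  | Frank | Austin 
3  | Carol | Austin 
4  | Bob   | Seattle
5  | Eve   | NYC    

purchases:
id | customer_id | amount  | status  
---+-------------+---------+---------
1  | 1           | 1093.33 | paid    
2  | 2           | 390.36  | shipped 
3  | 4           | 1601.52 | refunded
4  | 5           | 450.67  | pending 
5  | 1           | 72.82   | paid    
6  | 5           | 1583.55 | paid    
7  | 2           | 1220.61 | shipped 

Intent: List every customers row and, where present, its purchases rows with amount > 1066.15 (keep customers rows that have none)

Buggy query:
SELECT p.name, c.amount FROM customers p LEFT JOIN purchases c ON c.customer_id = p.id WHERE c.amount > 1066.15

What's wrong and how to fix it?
Bug: A WHERE condition on the right-hand table after LEFT JOIN drops unmatched parents

Fix: Move the right-table condition into the ON clause so unmatched parents are kept

Corrected query:
SELECT p.name, c.amount FROM customers p LEFT JOIN purchases c ON c.customer_id = p.id AND c.amount > 1066.15

Result:
name  | amount 
------+--------
Dave  | 1093.33
Frank | 1220.61
Carol | NULL   
Bob   | 1601.52
Eve   | 1583.55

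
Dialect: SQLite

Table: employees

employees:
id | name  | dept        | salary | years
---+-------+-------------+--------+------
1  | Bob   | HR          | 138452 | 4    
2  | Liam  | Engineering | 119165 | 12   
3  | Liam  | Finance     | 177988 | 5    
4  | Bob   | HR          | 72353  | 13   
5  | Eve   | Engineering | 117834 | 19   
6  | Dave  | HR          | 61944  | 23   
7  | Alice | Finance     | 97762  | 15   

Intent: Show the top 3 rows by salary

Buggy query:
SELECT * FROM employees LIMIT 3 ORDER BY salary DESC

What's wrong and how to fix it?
Bug: LIMIT must come after ORDER BY

Fix: Swap the clauses: ORDER BY first, then LIMIT

Corrected query:
SELECT * FROM employees ORDER BY salary DESC LIMIT 3

Result:
id | name | dept        | salary | years
---+------+-------------+--------+------
3  | Liam | Finance     | 177988 | 5    
1  | Bob  | HR          | 138452 | 4    
2  | Liam | Engineering | 119165 | 12   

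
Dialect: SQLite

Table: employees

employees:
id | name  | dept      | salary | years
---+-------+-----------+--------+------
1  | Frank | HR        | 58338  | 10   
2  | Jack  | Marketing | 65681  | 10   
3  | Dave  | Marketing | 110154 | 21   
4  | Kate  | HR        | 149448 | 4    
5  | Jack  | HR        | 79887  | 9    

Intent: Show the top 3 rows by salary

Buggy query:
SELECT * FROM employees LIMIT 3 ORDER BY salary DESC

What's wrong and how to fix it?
Bug: LIMIT must come after ORDER BY

Fix: Sort with ORDER BY, then apply LIMIT

Corrected query:
SELECT * FROM employees ORDER BY salary DESC LIMIT 3

Result:
id | name | dept      | salary | years
---+------+-----------+--------+------
4  | Kate | HR        | 149448 | 4    
3  | Dave | Marketing | 110154 | 21   
5  | Jack | HR        | 79887  | 9    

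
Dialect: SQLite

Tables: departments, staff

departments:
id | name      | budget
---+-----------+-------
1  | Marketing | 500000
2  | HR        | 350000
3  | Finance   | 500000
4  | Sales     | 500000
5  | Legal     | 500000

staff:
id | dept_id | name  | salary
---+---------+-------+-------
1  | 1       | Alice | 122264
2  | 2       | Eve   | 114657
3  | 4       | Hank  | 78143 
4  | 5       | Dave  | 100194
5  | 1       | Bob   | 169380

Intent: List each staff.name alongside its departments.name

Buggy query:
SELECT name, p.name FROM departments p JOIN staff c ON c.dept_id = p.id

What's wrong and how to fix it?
Bug: 'name' exists in both joined tables, so the database can't tell which one is meant

Fix: Qualify the column with its table alias (c.name)

Corrected query:
SELECT c.name, p.name FROM departments p JOIN staff c ON c.dept_id = p.id

Result:
name  | name     
------+----------
Alice | Marketing
Eve   | HR       
Hank  | Sales    
Dave  | Legal    
Bob   | Marketing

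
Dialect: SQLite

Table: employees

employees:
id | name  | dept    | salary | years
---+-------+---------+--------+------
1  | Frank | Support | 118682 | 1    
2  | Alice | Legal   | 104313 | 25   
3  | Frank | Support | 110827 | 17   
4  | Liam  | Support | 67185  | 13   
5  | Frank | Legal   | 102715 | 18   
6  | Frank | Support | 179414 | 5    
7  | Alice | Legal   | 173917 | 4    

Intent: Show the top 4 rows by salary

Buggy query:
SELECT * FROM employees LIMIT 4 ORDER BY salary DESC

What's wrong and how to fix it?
Bug: ORDER BY cannot follow LIMIT; LIMIT is the final clause

Fix: Swap the clauses: ORDER BY first, then LIMIT

Corrected query:
SELECT * FROM employees ORDER BY salary DESC LIMIT 4

Result:
id | name  | dept    | salary | years
---+-------+---------+--------+------
6  | Frank | Support | 179414 | 5    
7  | Alice | Legal   | 173917 | 4    
1  | Frank | Support | 118682 | 1    
3  | Frank | Support | 110827 | 17   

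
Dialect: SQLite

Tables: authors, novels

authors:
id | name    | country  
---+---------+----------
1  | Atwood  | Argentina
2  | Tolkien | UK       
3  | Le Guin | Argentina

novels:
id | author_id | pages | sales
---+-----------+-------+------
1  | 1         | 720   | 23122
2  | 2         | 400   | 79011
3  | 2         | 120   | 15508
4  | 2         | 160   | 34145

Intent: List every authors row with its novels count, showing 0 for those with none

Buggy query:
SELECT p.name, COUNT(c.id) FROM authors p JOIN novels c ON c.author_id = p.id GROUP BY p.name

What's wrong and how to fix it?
Bug: An inner join excludes parents with zero children

Fix: Switch to LEFT JOIN to retain unmatched parent rows

Corrected query:
SELECT p.name, COUNT(c.id) FROM authors p LEFT JOIN novels c ON c.author_id = p.id GROUP BY p.name

Result:
name    | COUNT(c.id)
--------+------------
Atwood  | 1          
Le Guin | 0          
Tolkien | 3          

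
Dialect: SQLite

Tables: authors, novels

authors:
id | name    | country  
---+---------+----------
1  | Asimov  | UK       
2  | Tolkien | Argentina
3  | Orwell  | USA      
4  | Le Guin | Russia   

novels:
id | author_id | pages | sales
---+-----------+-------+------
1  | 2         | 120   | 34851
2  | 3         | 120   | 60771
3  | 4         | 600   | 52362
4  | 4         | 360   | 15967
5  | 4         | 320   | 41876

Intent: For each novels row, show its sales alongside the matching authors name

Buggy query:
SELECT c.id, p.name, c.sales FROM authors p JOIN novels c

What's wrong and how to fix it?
Bug: JOIN with no ON clause produces a cartesian product; every novels row pairs with every authors row

Fix: Specify the join condition linking the foreign key to the parent id

Corrected query:
SELECT c.id, p.name, c.sales FROM authors p JOIN novels c ON c.author_id = p.id

Result:
id | name    | sales
---+---------+------
1  | Tolkien | 34851
2  | Orwell  | 60771
3  | Le Guin | 52362
4  | Le Guin | 15967
5  | Le Guin | 41876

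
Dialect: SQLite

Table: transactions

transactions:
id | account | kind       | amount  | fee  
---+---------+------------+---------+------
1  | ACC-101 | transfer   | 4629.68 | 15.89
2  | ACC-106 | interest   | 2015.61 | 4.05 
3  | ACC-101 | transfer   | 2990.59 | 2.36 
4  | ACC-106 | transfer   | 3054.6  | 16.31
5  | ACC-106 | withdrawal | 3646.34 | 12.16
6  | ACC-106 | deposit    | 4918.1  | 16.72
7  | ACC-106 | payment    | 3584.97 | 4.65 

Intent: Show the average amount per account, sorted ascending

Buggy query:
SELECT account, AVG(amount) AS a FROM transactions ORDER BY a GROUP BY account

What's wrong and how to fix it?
Bug: ORDER BY appears before GROUP BY; SQL clause order requires GROUP BY first

Fix: Move ORDER BY to the end, after GROUP BY

Corrected query:
SELECT account, AVG(amount) AS a FROM transactions GROUP BY account ORDER BY a

Result:
account | a       
--------+---------
ACC-106 | 3443.924
ACC-101 | 3810.135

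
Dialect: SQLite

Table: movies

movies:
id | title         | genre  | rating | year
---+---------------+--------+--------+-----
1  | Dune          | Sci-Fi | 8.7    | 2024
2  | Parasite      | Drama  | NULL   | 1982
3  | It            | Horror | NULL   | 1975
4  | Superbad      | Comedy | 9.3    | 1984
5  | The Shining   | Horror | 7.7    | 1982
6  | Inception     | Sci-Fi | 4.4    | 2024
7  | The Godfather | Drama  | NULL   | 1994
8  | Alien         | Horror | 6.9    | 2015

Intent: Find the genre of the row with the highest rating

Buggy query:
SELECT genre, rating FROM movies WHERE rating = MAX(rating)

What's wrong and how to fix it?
Bug: WHERE is evaluated per row; an aggregate over the whole table isn't defined there

Fix: Use a subquery: WHERE rating = (SELECT MAX(rating) FROM movies)

Corrected query:
SELECT genre, rating FROM movies WHERE rating = (SELECT MAX(rating) FROM movies)

Result:
genre  | rating
-------+-------
Comedy | 9.3   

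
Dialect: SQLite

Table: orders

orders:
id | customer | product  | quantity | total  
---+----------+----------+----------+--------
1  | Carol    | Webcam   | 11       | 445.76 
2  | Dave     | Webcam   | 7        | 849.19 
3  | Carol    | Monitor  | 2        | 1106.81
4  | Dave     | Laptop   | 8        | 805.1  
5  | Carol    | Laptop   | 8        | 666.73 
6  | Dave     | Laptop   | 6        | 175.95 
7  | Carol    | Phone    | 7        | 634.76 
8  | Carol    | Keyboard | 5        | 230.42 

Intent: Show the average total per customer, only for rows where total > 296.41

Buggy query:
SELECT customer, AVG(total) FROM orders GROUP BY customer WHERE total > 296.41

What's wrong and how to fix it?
Bug: WHERE cannot follow GROUP BY

Fix: Move the WHERE clause before GROUP BY

Corrected query:
SELECT customer, AVG(total) FROM orders WHERE total > 296.41 GROUP BY customer

Result:
customer | AVG(total)
---------+-----------
Carol    | 713.515   
Dave     | 827.145   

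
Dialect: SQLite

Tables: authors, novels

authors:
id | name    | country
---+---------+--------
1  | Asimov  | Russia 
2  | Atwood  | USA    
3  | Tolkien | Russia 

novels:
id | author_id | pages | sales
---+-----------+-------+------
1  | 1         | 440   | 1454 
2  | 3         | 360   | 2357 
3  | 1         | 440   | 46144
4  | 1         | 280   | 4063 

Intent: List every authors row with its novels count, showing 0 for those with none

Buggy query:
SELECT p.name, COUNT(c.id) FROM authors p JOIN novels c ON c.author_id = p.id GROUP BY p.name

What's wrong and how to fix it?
Bug: An inner join excludes parents with zero children

Fix: Switch to LEFT JOIN to retain unmatched parent rows

Corrected query:
SELECT p.name, COUNT(c.id) FROM authors p LEFT JOIN novels c ON c.author_id = p.id GROUP BY p.name

Result:
name    | COUNT(c.id)
--------+------------
Asimov  | 3          
Atwood  | 0          
Tolkien | 1          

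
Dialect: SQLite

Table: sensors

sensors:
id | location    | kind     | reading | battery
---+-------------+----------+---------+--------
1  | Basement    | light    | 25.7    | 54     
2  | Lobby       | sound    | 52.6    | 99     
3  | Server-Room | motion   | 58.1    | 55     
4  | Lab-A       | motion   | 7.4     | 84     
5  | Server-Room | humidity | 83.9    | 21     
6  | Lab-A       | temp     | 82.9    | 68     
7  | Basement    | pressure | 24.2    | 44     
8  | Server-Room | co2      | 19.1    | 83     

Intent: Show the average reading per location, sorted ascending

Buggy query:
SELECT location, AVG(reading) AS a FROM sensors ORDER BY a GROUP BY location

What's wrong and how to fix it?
Bug: ORDER BY appears before GROUP BY; SQL clause order requires GROUP BY first

Fix: Reorder: SELECT … FROM … GROUP BY … ORDER BY …

Corrected query:
SELECT location, AVG(reading) AS a FROM sensors GROUP BY location ORDER BY a

Result:
location    | a    
------------+------
Basement    | 24.95
Lab-A       | 45.15
Lobby       | 52.6 
Server-Room | 53.7 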